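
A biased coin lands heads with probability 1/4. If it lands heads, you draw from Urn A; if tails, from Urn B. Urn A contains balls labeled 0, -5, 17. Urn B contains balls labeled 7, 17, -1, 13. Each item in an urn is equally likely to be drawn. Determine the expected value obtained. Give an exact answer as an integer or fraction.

E[X | Urn A] = (0 − 5 + 17)/3 = 4
E[X | Urn B] = (7 + 17 − 1 + 13)/4 = 9
E[X] = (1/4)·4 + (3/4)·9 = 31/4

31/4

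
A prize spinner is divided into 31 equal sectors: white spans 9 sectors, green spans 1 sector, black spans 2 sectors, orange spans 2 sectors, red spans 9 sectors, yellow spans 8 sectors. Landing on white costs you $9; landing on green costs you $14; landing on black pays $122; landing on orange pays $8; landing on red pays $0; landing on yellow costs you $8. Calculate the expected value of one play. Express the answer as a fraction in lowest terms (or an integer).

E[payout] = (9/31)·(-9) + (1/31)·(-14) + (2/31)·122 + (2/31)·8 + (9/31)·0 + (8/31)·(-8) = 101/31

101/31 dollars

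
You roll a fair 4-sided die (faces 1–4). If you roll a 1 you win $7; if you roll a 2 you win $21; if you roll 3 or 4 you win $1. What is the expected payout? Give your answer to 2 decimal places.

$7.50

E[payout] = (1/2)·1 + (1/4)·7 + (1/4)·21 = 15/2
≈ $7.50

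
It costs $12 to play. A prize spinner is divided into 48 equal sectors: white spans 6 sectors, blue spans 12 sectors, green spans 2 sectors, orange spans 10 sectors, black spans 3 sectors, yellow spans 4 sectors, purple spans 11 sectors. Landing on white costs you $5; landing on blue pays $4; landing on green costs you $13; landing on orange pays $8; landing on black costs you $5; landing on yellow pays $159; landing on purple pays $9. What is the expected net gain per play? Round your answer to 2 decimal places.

$4.50

E[payout] = (6/48)·(-5) + (12/48)·4 + (2/48)·(-13) + (10/48)·8 + (3/48)·(-5) + (4/48)·159 + (11/48)·9 = 33/2
Expected profit = 33/2 − 12 = 9/2 ≈ $4.50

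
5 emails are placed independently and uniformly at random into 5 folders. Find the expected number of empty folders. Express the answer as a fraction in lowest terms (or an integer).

1024/625

Let Xⱼ=1 if folder j is empty. P(Xⱼ=1) = ((5-1)/5)^5 = 1024/3125.
By linearity, E[#empty] = 5·1024/3125 = 1024/625.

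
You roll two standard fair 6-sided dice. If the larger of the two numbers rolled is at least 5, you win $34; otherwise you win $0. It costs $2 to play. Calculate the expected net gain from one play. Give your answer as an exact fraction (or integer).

152/9 dollars

E[payout] = (4/9)·0 + (5/9)·34 = 170/9
Expected profit = 170/9 − 2 = 152/9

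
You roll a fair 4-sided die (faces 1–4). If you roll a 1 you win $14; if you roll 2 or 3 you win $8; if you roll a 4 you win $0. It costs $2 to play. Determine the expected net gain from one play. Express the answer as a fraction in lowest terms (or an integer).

E[payout] = (1/4)·0 + (1/2)·8 + (1/4)·14 = 15/2
Expected profit = 15/2 − 2 = 11/2

11/2 dollars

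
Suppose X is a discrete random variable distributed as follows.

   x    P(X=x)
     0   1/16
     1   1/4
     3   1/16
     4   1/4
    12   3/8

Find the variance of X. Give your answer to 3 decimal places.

23.559

E[X] = (1/16)·0 + (1/4)·1 + (1/16)·3 + (1/4)·4 + (3/8)·12 = 95/16
E[X²] = (1/16)·0 + (1/4)·1 + (1/16)·9 + (1/4)·16 + (3/8)·144 = 941/16
Var(X) = 941/16 − (95/16)² = 6031/256 ≈ 23.559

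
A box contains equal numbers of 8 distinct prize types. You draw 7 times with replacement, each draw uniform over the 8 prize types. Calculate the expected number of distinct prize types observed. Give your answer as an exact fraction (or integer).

Let Xⱼ=1 if type j appears at least once. P(Xⱼ=1) = 1 − ((8−1)/8)^7 = 1273609/2097152.
E[#distinct] = 8·1273609/2097152 = 1273609/262144.

1273609/262144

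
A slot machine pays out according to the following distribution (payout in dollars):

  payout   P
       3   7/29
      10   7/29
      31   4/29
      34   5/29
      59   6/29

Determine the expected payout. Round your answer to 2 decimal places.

E[X] = (7/29)·3 + (7/29)·10 + (4/29)·31 + (5/29)·34 + (6/29)·59
     = 739/29 ≈ 25.48

$25.48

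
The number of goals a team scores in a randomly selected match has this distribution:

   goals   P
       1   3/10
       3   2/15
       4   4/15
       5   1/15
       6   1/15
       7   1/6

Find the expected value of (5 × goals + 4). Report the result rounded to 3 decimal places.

22.333

E[5x+4] = (3/10)·9 + (2/15)·19 + (4/15)·24 + (1/15)·29 + (1/15)·34 + (1/6)·39
     = 67/3 ≈ 22.333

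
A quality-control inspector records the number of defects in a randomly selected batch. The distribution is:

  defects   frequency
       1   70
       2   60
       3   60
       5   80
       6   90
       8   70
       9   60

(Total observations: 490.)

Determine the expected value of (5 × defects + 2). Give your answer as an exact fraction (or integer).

Total = 490, so P(defects=1) = 70/490, etc.
E[5x+2] = (1/7)·7 + (6/49)·12 + (6/49)·17 + (8/49)·27 + (9/49)·32 + (1/7)·42 + (6/49)·47
     = 1303/49

1303/49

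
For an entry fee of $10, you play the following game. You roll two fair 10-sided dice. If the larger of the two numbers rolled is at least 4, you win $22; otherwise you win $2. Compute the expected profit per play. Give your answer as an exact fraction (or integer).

E[payout] = (9/100)·2 + (91/100)·22 = 101/5
Expected profit = 101/5 − 10 = 51/5

51/5 dollars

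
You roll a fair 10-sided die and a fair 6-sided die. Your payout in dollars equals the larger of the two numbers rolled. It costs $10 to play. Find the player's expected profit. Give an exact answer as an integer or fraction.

Distribution of the larger of the two numbers rolled: 1 w.p. 1/60, 2 w.p. 1/20, 3 w.p. 1/12, 4 w.p. 7/60, 5 w.p. 3/20, 6 w.p. 11/60, …
E[payout] = (1/60)·1 + (1/20)·2 + (1/12)·3 + (7/60)·4 + (3/20)·5 + (11/60)·6 + (1/10)·7 + (1/10)·8 + (1/10)·9 + (1/10)·10 = 73/12
Expected profit = 73/12 − 10 = -47/12

-47/12 dollars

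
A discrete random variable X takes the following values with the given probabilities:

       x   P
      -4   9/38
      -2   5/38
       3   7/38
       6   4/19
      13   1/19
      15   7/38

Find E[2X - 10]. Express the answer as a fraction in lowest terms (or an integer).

-36/19

E[2x-10] = (9/38)·(-18) + (5/38)·(-14) + (7/38)·(-4) + (4/19)·2 + (1/19)·16 + (7/38)·20
     = -36/19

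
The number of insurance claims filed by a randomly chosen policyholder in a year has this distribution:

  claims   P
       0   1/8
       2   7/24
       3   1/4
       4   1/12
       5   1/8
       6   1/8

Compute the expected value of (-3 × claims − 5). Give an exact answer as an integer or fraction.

-113/8

E[-3x-5] = (1/8)·(-5) + (7/24)·(-11) + (1/4)·(-14) + (1/12)·(-17) + (1/8)·(-20) + (1/8)·(-23)
     = -113/8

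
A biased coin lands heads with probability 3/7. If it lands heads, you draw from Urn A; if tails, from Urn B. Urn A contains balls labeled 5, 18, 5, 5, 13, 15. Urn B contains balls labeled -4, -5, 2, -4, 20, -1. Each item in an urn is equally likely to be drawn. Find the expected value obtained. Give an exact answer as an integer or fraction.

E[X | Urn A] = (5 + 18 + 5 + 5 + 13 + 15)/6 = 61/6
E[X | Urn B] = (-4 − 5 + 2 − 4 + 20 − 1)/6 = 4/3
E[X] = (3/7)·61/6 + (4/7)·4/3 = 215/42

215/42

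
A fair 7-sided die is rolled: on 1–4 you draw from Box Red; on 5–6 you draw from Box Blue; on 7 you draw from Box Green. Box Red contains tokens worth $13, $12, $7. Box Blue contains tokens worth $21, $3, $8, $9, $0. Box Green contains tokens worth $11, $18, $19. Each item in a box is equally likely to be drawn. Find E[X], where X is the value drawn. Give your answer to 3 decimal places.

E[X | Box Red] = (13 + 12 + 7)/3 = 32/3
E[X | Box Blue] = (21 + 3 + 8 + 9 + 0)/5 = 41/5
E[X | Box Green] = (11 + 18 + 19)/3 = 16
E[X] = (4/7)·32/3 + (2/7)·41/5 + (1/7)·16 = 1126/105 ≈ 10.724

$10.724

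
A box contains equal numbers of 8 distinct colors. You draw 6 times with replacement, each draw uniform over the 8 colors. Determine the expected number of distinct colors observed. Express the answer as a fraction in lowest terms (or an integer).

144495/32768

Let Xⱼ=1 if type j appears at least once. P(Xⱼ=1) = 1 − ((8−1)/8)^6 = 144495/262144.
E[#distinct] = 8·144495/262144 = 144495/32768.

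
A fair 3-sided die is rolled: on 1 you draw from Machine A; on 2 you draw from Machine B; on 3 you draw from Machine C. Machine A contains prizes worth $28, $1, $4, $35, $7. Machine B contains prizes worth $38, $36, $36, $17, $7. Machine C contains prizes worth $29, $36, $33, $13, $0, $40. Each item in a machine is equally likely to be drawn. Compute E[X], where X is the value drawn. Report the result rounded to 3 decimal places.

$22.322

E[X | Machine A] = (28 + 1 + 4 + 35 + 7)/5 = 15
E[X | Machine B] = (38 + 36 + 36 + 17 + 7)/5 = 134/5
E[X | Machine C] = (29 + 36 + 33 + 13 + 0 + 40)/6 = 151/6
E[X] = (1/3)·15 + (1/3)·134/5 + (1/3)·151/6 = 2009/90 ≈ 22.322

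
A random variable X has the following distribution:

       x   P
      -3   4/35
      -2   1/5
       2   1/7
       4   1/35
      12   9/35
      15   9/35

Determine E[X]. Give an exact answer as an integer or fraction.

E[X] = (4/35)·(-3) + (1/5)·(-2) + (1/7)·2 + (1/35)·4 + (9/35)·12 + (9/35)·15
     = 33/5

33/5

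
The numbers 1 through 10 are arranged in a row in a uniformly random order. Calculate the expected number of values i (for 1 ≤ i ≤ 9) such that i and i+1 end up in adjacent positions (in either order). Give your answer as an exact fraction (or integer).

9/5

For each i ∈ {1,…,9}, let Xᵢ = 1 if i and i+1 are adjacent. P(Xᵢ=1) = 2·(10−1)!/10! = 2/10.
By linearity, E[ΣXᵢ] = (9)·(2/10) = 9/5.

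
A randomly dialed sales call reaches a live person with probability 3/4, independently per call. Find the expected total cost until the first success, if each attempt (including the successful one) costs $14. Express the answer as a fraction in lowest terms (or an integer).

56/3 dollars

E[#attempts] = 1/p = 4/3; E[cost] = 14·4/3 = 56/3.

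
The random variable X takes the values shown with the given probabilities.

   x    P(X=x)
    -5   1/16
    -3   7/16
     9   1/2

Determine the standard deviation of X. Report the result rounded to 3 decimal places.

E[X] = 23/8, E[X²] = 46
Var(X) = E[X²] − (E[X])² = 46 − 529/64 = 2415/64
SD(X) = √(2415/64) ≈ 6.143

6.143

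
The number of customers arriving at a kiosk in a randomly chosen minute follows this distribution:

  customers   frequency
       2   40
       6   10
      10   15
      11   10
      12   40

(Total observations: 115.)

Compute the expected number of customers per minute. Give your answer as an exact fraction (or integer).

Total = 115, so P(customers=2) = 40/115, etc.
E[X] = (8/23)·2 + (2/23)·6 + (3/23)·10 + (2/23)·11 + (8/23)·12
     = 176/23

176/23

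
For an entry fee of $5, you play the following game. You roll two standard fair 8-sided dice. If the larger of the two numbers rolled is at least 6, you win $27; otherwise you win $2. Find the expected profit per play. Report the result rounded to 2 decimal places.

$12.23

E[payout] = (25/64)·2 + (39/64)·27 = 1103/64
Expected profit = 1103/64 − 5 = 783/64 ≈ $12.23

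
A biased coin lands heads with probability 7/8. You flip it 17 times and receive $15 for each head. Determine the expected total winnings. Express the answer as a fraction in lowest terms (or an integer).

E[#heads] = 17·7/8 = 119/8 (linearity over flips).
E[winnings] = 15·119/8 = 1785/8.

1785/8 dollars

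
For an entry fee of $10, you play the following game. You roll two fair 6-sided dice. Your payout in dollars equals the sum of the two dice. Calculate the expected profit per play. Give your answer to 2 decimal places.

-$3.00

Distribution of the sum of the two dice: 2 w.p. 1/36, 3 w.p. 1/18, 4 w.p. 1/12, 5 w.p. 1/9, 6 w.p. 5/36, 7 w.p. 1/6, …
E[payout] = (1/36)·2 + (1/18)·3 + (1/12)·4 + (1/9)·5 + (5/36)·6 + (1/6)·7 + (5/36)·8 + (1/9)·9 + (1/12)·10 + (1/18)·11 + (1/36)·12 = 7
Expected profit = 7 − 10 = -3 ≈ -$3.00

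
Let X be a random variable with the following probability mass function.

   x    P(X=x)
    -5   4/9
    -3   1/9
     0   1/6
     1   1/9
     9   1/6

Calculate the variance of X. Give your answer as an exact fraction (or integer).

E[X] = (4/9)·(-5) + (1/9)·(-3) + (1/6)·0 + (1/9)·1 + (1/6)·9 = -17/18
E[X²] = (4/9)·25 + (1/9)·9 + (1/6)·0 + (1/9)·1 + (1/6)·81 = 463/18
Var(X) = 463/18 − (-17/18)² = 8045/324

8045/324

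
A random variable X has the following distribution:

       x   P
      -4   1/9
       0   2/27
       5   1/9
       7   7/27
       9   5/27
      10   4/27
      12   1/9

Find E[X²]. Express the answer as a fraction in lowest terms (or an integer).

1703/27

E[X²] = (1/9)·16 + (2/27)·0 + (1/9)·25 + (7/27)·49 + (5/27)·81 + (4/27)·100 + (1/9)·144
     = 1703/27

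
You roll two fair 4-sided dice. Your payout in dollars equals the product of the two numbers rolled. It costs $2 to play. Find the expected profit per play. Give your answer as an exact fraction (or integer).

17/4 dollars

Distribution of the product of the two numbers rolled: 1 w.p. 1/16, 2 w.p. 1/8, 3 w.p. 1/8, 4 w.p. 3/16, 6 w.p. 1/8, 8 w.p. 1/8, …
E[payout] = (1/16)·1 + (1/8)·2 + (1/8)·3 + (3/16)·4 + (1/8)·6 + (1/8)·8 + (1/16)·9 + (1/8)·12 + (1/16)·16 = 25/4
Expected profit = 25/4 − 2 = 17/4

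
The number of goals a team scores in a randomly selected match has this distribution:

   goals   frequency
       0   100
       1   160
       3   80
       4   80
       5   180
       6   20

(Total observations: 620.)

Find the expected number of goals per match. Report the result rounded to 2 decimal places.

2.81

Total = 620, so P(goals=0) = 100/620, etc.
E[X] = (5/31)·0 + (8/31)·1 + (4/31)·3 + (4/31)·4 + (9/31)·5 + (1/31)·6
     = 87/31 ≈ 2.81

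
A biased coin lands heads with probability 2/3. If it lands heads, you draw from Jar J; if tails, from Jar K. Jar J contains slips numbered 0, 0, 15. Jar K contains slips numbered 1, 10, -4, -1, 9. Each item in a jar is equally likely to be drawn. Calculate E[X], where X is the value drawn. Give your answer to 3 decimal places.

4.333

E[X | Jar J] = (0 + 0 + 15)/3 = 5
E[X | Jar K] = (1 + 10 − 4 − 1 + 9)/5 = 3
E[X] = (2/3)·5 + (1/3)·3 = 13/3 ≈ 4.333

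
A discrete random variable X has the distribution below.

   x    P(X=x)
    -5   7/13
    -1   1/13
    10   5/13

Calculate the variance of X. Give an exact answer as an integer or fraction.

8592/169

E[X] = (7/13)·(-5) + (1/13)·(-1) + (5/13)·10 = 14/13
E[X²] = (7/13)·25 + (1/13)·1 + (5/13)·100 = 52
Var(X) = 52 − (14/13)² = 8592/169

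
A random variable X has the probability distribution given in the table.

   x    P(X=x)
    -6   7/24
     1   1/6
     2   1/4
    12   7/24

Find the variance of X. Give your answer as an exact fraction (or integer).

E[X] = (7/24)·(-6) + (1/6)·1 + (1/4)·2 + (7/24)·12 = 29/12
E[X²] = (7/24)·36 + (1/6)·1 + (1/4)·4 + (7/24)·144 = 161/3
Var(X) = 161/3 − (29/12)² = 6887/144

6887/144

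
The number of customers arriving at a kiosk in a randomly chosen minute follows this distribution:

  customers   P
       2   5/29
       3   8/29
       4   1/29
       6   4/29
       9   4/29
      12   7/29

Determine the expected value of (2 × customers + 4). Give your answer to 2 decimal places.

E[2x+4] = (5/29)·8 + (8/29)·10 + (1/29)·12 + (4/29)·16 + (4/29)·22 + (7/29)·28
     = 480/29 ≈ 16.55

16.55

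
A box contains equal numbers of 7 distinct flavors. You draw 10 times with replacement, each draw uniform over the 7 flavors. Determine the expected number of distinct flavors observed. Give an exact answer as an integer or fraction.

222009073/40353607

Let Xⱼ=1 if type j appears at least once. P(Xⱼ=1) = 1 − ((7−1)/7)^10 = 222009073/282475249.
E[#distinct] = 7·222009073/282475249 = 222009073/40353607.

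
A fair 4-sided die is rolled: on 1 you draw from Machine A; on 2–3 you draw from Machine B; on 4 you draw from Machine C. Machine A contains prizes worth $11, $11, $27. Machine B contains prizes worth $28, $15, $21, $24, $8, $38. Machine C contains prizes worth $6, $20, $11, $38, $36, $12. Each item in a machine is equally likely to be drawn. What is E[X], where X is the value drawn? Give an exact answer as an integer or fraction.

E[X | Machine A] = (11 + 11 + 27)/3 = 49/3
E[X | Machine B] = (28 + 15 + 21 + 24 + 8 + 38)/6 = 67/3
E[X | Machine C] = (6 + 20 + 11 + 38 + 36 + 12)/6 = 41/2
E[X] = (1/4)·49/3 + (1/2)·67/3 + (1/4)·41/2 = 163/8

163/8 dollars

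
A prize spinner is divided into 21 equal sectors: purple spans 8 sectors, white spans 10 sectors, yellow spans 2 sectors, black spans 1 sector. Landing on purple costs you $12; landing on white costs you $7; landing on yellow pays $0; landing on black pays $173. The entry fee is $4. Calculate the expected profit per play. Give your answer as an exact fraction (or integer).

-11/3 dollars

E[payout] = (8/21)·(-12) + (10/21)·(-7) + (2/21)·0 + (1/21)·173 = 1/3
Expected profit = 1/3 − 4 = -11/3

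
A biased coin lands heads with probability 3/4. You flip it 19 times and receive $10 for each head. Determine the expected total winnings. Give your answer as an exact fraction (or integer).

285/2 dollars

E[#heads] = 19·3/4 = 57/4 (linearity over flips).
E[winnings] = 10·57/4 = 285/2.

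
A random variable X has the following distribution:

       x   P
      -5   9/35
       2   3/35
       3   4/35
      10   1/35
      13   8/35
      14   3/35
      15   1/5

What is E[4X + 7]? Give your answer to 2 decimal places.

33.74

E[4x+7] = (9/35)·(-13) + (3/35)·15 + (4/35)·19 + (1/35)·47 + (8/35)·59 + (3/35)·63 + (1/5)·67
     = 1181/35 ≈ 33.74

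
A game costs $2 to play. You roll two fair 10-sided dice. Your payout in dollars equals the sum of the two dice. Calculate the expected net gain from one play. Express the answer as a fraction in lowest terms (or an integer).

$9

Distribution of the sum of the two dice: 2 w.p. 1/100, 3 w.p. 1/50, 4 w.p. 3/100, 5 w.p. 1/25, 6 w.p. 1/20, 7 w.p. 3/50, …
E[payout] = (1/100)·2 + (1/50)·3 + (3/100)·4 + (1/25)·5 + (1/20)·6 + (3/50)·7 + (7/100)·8 + (2/25)·9 + (9/100)·10 + (1/10)·11 + (9/100)·12 + (2/25)·13 + (7/100)·14 + (3/50)·15 + (1/20)·16 + (1/25)·17 + (3/100)·18 + (1/50)·19 + (1/100)·20 = 11
Expected profit = 11 − 2 = 9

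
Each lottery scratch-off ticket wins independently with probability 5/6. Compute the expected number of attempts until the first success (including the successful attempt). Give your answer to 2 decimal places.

For a geometric distribution, E[trials] = 1/p = 1/(5/6) = 6/5.
≈ 1.20

1.20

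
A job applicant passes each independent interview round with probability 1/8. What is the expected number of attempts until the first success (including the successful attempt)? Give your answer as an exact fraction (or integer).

For a geometric distribution, E[trials] = 1/p = 1/(1/8) = 8.

8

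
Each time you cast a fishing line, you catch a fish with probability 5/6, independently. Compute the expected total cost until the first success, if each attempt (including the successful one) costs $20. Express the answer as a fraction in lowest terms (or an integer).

E[#attempts] = 1/p = 6/5; E[cost] = 20·6/5 = 24.

$24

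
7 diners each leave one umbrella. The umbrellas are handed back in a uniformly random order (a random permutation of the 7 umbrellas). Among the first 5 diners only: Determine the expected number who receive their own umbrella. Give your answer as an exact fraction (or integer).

5/7

Let Xᵢ = 1 if person i gets their own umbrella. For each i, P(Xᵢ=1) = 1/7.
By linearity of expectation, E[X₁+…+X_5] = 5·(1/7) = 5/7.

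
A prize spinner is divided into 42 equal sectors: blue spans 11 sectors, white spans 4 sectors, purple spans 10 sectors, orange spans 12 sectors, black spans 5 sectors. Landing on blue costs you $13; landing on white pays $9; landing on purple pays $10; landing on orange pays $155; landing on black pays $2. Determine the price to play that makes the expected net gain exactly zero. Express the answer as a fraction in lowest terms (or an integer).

621/14 dollars

E[payout] = (11/42)·(-13) + (4/42)·9 + (10/42)·10 + (12/42)·155 + (5/42)·2 = 621/14
Fair fee = E[payout] = 621/14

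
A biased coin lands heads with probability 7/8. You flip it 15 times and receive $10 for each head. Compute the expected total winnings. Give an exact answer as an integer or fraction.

525/4 dollars

E[#heads] = 15·7/8 = 105/8 (linearity over flips).
E[winnings] = 10·105/8 = 525/4.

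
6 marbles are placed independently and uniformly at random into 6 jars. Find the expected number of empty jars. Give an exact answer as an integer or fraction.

Let Xⱼ=1 if jar j is empty. P(Xⱼ=1) = ((6-1)/6)^6 = 15625/46656.
By linearity, E[#empty] = 6·15625/46656 = 15625/7776.

15625/7776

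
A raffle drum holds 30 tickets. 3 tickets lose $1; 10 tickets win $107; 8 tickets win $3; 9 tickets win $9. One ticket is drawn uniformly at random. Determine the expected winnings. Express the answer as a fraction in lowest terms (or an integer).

586/15 dollars

E[payout] = (3/30)·(-1) + (10/30)·107 + (8/30)·3 + (9/30)·9 = 586/15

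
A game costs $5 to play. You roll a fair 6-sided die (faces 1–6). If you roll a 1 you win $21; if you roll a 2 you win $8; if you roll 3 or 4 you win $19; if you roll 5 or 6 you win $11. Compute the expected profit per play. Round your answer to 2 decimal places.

E[payout] = (1/6)·8 + (1/3)·11 + (1/3)·19 + (1/6)·21 = 89/6
Expected profit = 89/6 − 5 = 59/6 ≈ $9.83

$9.83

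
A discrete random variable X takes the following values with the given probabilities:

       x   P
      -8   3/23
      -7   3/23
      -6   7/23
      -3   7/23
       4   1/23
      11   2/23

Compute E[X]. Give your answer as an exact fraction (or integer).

-82/23

E[X] = (3/23)·(-8) + (3/23)·(-7) + (7/23)·(-6) + (7/23)·(-3) + (1/23)·4 + (2/23)·11
     = -82/23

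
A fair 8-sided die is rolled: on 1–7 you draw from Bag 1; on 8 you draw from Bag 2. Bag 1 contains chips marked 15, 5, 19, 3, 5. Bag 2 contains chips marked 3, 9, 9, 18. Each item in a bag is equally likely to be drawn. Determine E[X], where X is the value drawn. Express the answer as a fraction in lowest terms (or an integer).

1511/160

E[X | Bag 1] = (15 + 5 + 19 + 3 + 5)/5 = 47/5
E[X | Bag 2] = (3 + 9 + 9 + 18)/4 = 39/4
E[X] = (7/8)·47/5 + (1/8)·39/4 = 1511/160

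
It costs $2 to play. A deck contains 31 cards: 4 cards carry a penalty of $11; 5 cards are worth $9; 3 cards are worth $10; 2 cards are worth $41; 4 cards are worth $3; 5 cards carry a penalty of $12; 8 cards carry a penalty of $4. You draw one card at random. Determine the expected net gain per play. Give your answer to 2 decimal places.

-$0.94

E[payout] = (4/31)·(-11) + (5/31)·9 + (3/31)·10 + (2/31)·41 + (4/31)·3 + (5/31)·(-12) + (8/31)·(-4) = 33/31
Expected profit = 33/31 − 2 = -29/31 ≈ -$0.94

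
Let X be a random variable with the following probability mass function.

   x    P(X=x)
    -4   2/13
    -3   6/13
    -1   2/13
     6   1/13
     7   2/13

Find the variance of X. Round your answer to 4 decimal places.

E[X] = (2/13)·(-4) + (6/13)·(-3) + (2/13)·(-1) + (1/13)·6 + (2/13)·7 = -8/13
E[X²] = (2/13)·16 + (6/13)·9 + (2/13)·1 + (1/13)·36 + (2/13)·49 = 222/13
Var(X) = 222/13 − (-8/13)² = 2822/169 ≈ 16.6982

16.6982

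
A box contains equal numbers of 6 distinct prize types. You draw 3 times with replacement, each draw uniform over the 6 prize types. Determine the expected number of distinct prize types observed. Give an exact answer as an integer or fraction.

91/36

Let Xⱼ=1 if type j appears at least once. P(Xⱼ=1) = 1 − ((6−1)/6)^3 = 91/216.
E[#distinct] = 6·91/216 = 91/36.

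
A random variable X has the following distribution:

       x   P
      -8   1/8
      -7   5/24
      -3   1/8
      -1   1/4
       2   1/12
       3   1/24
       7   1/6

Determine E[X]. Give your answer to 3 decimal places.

E[X] = (1/8)·(-8) + (5/24)·(-7) + (1/8)·(-3) + (1/4)·(-1) + (1/12)·2 + (1/24)·3 + (1/6)·7
     = -13/8 ≈ -1.625

-1.625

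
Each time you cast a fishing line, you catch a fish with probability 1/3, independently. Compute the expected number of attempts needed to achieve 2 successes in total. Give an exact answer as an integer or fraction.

6

By linearity (sum of 2 independent geometric waits), E[trials] = 2/p = 2/(1/3) = 6.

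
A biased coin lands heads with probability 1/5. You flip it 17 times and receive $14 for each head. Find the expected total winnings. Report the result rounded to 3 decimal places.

E[#heads] = 17·1/5 = 17/5 (linearity over flips).
E[winnings] = 14·17/5 = 238/5.
≈ 47.600

$47.600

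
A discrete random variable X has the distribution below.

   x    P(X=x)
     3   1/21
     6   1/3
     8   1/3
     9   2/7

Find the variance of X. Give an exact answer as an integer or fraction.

1070/441

E[X] = (1/21)·3 + (1/3)·6 + (1/3)·8 + (2/7)·9 = 155/21
E[X²] = (1/21)·9 + (1/3)·36 + (1/3)·64 + (2/7)·81 = 1195/21
Var(X) = 1195/21 − (155/21)² = 1070/441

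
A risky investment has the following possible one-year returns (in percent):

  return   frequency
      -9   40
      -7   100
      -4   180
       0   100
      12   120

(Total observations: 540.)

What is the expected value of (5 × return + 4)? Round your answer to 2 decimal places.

Total = 540, so P(return=-9) = 40/540, etc.
E[5x+4] = (2/27)·(-41) + (5/27)·(-31) + (1/3)·(-16) + (5/27)·4 + (2/9)·64
     = 23/27 ≈ 0.85

0.85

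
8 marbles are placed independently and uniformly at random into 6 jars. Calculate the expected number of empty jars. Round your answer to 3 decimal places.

1.395

Let Xⱼ=1 if jar j is empty. P(Xⱼ=1) = ((6-1)/6)^8 = 390625/1679616.
By linearity, E[#empty] = 6·390625/1679616 = 390625/279936.
≈ 1.395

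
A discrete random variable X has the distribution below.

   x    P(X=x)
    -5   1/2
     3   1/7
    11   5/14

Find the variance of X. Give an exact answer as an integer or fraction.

2624/49

E[X] = (1/2)·(-5) + (1/7)·3 + (5/14)·11 = 13/7
E[X²] = (1/2)·25 + (1/7)·9 + (5/14)·121 = 57
Var(X) = 57 − (13/7)² = 2624/49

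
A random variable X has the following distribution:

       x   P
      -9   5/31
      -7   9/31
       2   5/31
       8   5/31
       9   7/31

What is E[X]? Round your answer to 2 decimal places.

0.16

E[X] = (5/31)·(-9) + (9/31)·(-7) + (5/31)·2 + (5/31)·8 + (7/31)·9
     = 5/31 ≈ 0.16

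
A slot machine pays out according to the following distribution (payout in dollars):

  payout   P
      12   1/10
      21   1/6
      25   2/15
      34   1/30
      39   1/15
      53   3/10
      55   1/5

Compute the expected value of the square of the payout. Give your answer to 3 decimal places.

1758.867

E[X²] = (1/10)·144 + (1/6)·441 + (2/15)·625 + (1/30)·1156 + (1/15)·1521 + (3/10)·2809 + (1/5)·3025
     = 26383/15 ≈ 1758.867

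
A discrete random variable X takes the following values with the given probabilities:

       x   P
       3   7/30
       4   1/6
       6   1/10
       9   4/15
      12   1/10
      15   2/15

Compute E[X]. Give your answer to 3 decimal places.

E[X] = (7/30)·3 + (1/6)·4 + (1/10)·6 + (4/15)·9 + (1/10)·12 + (2/15)·15
     = 227/30 ≈ 7.567

7.567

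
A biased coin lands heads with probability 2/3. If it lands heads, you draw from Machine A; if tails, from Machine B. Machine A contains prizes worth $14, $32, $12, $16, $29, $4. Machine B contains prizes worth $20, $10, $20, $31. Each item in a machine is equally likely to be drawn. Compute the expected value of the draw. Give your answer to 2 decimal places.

$18.64

E[X | Machine A] = (14 + 32 + 12 + 16 + 29 + 4)/6 = 107/6
E[X | Machine B] = (20 + 10 + 20 + 31)/4 = 81/4
E[X] = (2/3)·107/6 + (1/3)·81/4 = 671/36 ≈ 18.64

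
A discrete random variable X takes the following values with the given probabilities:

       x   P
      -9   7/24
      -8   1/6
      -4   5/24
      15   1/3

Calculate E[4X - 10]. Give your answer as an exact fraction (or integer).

-55/6

E[4x-10] = (7/24)·(-46) + (1/6)·(-42) + (5/24)·(-26) + (1/3)·50
     = -55/6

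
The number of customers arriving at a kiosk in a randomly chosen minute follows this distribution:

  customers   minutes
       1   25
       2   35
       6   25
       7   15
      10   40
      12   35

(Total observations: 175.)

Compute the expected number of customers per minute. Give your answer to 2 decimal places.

Total = 175, so P(customers=1) = 25/175, etc.
E[X] = (1/7)·1 + (1/5)·2 + (1/7)·6 + (3/35)·7 + (8/35)·10 + (1/5)·12
     = 234/35 ≈ 6.69

6.69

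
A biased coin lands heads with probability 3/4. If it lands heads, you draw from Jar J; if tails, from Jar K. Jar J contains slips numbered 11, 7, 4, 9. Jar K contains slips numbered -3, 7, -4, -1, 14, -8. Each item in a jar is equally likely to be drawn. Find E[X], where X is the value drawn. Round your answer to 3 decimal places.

E[X | Jar J] = (11 + 7 + 4 + 9)/4 = 31/4
E[X | Jar K] = (-3 + 7 − 4 − 1 + 14 − 8)/6 = 5/6
E[X] = (3/4)·31/4 + (1/4)·5/6 = 289/48 ≈ 6.021

6.021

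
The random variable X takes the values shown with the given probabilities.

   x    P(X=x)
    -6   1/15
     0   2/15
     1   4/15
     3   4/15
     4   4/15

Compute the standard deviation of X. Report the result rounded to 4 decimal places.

E[X] = 26/15, E[X²] = 28/3
Var(X) = E[X²] − (E[X])² = 28/3 − 676/225 = 1424/225
SD(X) = √(1424/225) ≈ 2.5157

2.5157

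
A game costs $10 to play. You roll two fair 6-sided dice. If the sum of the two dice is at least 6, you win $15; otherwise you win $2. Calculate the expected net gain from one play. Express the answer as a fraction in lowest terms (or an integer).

E[payout] = (5/18)·2 + (13/18)·15 = 205/18
Expected profit = 205/18 − 10 = 25/18

25/18 dollars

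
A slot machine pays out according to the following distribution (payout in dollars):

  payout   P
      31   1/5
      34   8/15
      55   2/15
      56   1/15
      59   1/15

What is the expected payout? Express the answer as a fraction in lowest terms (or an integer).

118/3 dollars

E[X] = (1/5)·31 + (8/15)·34 + (2/15)·55 + (1/15)·56 + (1/15)·59
     = 118/3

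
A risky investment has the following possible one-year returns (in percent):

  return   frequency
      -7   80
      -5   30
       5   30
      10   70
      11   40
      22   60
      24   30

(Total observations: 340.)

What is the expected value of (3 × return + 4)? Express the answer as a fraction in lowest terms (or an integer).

Total = 340, so P(return=-7) = 80/340, etc.
E[3x+4] = (4/17)·(-17) + (3/34)·(-11) + (3/34)·19 + (7/34)·34 + (2/17)·37 + (3/17)·70 + (3/34)·76
     = 461/17

461/17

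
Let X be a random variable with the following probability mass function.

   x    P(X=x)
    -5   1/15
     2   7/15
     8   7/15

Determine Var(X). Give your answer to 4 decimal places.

E[X] = (1/15)·(-5) + (7/15)·2 + (7/15)·8 = 13/3
E[X²] = (1/15)·25 + (7/15)·4 + (7/15)·64 = 167/5
Var(X) = 167/5 − (13/3)² = 658/45 ≈ 14.6222

14.6222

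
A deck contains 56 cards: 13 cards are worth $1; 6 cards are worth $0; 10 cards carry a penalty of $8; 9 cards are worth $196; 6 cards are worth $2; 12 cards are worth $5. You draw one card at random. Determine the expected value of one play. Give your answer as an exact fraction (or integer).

E[payout] = (13/56)·1 + (6/56)·0 + (10/56)·(-8) + (9/56)·196 + (6/56)·2 + (12/56)·5 = 1769/56

1769/56 dollars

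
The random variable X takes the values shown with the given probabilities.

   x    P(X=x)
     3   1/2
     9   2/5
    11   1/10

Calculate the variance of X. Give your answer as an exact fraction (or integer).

264/25

E[X] = (1/2)·3 + (2/5)·9 + (1/10)·11 = 31/5
E[X²] = (1/2)·9 + (2/5)·81 + (1/10)·121 = 49
Var(X) = 49 − (31/5)² = 264/25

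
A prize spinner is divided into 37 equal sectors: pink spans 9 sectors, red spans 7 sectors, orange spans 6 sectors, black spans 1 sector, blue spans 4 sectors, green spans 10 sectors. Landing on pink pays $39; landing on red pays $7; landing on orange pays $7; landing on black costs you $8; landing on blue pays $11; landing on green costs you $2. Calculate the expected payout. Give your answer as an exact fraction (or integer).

E[payout] = (9/37)·39 + (7/37)·7 + (6/37)·7 + (1/37)·(-8) + (4/37)·11 + (10/37)·(-2) = 458/37

458/37 dollars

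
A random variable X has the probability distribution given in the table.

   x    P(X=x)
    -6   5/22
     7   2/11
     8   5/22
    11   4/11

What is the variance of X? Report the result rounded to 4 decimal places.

42.8347

E[X] = (5/22)·(-6) + (2/11)·7 + (5/22)·8 + (4/11)·11 = 63/11
E[X²] = (5/22)·36 + (2/11)·49 + (5/22)·64 + (4/11)·121 = 832/11
Var(X) = 832/11 − (63/11)² = 5183/121 ≈ 42.8347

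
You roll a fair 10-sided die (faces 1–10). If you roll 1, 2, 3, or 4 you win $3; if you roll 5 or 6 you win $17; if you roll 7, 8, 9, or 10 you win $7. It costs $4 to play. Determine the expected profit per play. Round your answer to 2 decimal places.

E[payout] = (2/5)·3 + (2/5)·7 + (1/5)·17 = 37/5
Expected profit = 37/5 − 4 = 17/5 ≈ $3.40

$3.40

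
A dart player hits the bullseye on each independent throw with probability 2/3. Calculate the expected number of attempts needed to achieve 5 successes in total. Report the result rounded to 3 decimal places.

7.500

By linearity (sum of 5 independent geometric waits), E[trials] = 5/p = 5/(2/3) = 15/2.
≈ 7.500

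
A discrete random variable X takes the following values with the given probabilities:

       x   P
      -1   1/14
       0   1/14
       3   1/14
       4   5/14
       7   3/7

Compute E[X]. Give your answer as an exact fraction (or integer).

32/7

E[X] = (1/14)·(-1) + (1/14)·0 + (1/14)·3 + (5/14)·4 + (3/7)·7
     = 32/7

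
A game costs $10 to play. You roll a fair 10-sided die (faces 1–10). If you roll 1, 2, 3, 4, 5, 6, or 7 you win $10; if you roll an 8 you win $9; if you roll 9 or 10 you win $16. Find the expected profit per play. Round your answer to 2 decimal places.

$1.10

E[payout] = (1/10)·9 + (7/10)·10 + (1/5)·16 = 111/10
Expected profit = 111/10 − 10 = 11/10 ≈ $1.10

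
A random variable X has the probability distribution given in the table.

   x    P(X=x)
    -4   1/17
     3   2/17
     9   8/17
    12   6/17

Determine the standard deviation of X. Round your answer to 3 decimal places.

4.145

E[X] = 146/17, E[X²] = 1546/17
Var(X) = E[X²] − (E[X])² = 1546/17 − 21316/289 = 4966/289
SD(X) = √(4966/289) ≈ 4.145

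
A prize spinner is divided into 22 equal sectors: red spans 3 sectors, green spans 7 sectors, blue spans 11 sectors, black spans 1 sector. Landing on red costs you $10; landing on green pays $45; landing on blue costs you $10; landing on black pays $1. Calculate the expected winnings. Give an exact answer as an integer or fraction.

$8

E[payout] = (3/22)·(-10) + (7/22)·45 + (11/22)·(-10) + (1/22)·1 = 8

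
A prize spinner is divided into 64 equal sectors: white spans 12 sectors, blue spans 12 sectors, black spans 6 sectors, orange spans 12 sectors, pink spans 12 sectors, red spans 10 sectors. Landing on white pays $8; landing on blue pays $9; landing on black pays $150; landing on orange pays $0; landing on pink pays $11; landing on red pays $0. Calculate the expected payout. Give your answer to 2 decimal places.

$19.31

E[payout] = (12/64)·8 + (12/64)·9 + (6/64)·150 + (12/64)·0 + (12/64)·11 + (10/64)·0 = 309/16
≈ $19.31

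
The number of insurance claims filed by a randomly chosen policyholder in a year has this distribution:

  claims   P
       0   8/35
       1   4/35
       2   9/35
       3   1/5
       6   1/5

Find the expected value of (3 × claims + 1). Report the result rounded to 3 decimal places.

E[3x+1] = (8/35)·1 + (4/35)·4 + (9/35)·7 + (1/5)·10 + (1/5)·19
     = 58/7 ≈ 8.286

8.286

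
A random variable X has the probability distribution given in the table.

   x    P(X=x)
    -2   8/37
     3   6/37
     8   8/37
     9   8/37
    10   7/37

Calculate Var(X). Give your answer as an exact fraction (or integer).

E[X] = (8/37)·(-2) + (6/37)·3 + (8/37)·8 + (8/37)·9 + (7/37)·10 = 208/37
E[X²] = (8/37)·4 + (6/37)·9 + (8/37)·64 + (8/37)·81 + (7/37)·100 = 1946/37
Var(X) = 1946/37 − (208/37)² = 28738/1369

28738/1369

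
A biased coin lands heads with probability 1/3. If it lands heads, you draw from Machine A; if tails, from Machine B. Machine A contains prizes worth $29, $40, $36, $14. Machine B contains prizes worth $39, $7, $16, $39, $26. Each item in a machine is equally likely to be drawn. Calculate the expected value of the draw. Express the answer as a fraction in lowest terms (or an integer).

537/20 dollars

E[X | Machine A] = (29 + 40 + 36 + 14)/4 = 119/4
E[X | Machine B] = (39 + 7 + 16 + 39 + 26)/5 = 127/5
E[X] = (1/3)·119/4 + (2/3)·127/5 = 537/20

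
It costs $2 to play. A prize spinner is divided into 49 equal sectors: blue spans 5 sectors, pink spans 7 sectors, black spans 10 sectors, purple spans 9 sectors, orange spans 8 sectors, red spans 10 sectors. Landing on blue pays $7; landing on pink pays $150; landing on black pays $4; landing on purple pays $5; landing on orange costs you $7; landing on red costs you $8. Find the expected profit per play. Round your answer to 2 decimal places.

E[payout] = (5/49)·7 + (7/49)·150 + (10/49)·4 + (9/49)·5 + (8/49)·(-7) + (10/49)·(-8) = 1034/49
Expected profit = 1034/49 − 2 = 936/49 ≈ $19.10

$19.10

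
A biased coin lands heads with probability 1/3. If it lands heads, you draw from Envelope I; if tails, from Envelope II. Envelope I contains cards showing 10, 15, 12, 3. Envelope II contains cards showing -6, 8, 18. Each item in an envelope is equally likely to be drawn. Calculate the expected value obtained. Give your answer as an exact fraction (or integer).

E[X | Envelope I] = (10 + 15 + 12 + 3)/4 = 10
E[X | Envelope II] = (-6 + 8 + 18)/3 = 20/3
E[X] = (1/3)·10 + (2/3)·20/3 = 70/9

70/9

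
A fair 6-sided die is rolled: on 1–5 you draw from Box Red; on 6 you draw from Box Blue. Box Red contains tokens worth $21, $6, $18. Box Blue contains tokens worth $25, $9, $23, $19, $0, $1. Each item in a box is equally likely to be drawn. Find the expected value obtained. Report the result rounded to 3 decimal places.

$14.639

E[X | Box Red] = (21 + 6 + 18)/3 = 15
E[X | Box Blue] = (25 + 9 + 23 + 19 + 0 + 1)/6 = 77/6
E[X] = (5/6)·15 + (1/6)·77/6 = 527/36 ≈ 14.639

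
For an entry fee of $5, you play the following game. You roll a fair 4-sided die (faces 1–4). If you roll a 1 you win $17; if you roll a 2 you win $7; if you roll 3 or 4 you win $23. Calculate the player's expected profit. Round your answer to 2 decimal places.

$12.50

E[payout] = (1/4)·7 + (1/4)·17 + (1/2)·23 = 35/2
Expected profit = 35/2 − 5 = 25/2 ≈ $12.50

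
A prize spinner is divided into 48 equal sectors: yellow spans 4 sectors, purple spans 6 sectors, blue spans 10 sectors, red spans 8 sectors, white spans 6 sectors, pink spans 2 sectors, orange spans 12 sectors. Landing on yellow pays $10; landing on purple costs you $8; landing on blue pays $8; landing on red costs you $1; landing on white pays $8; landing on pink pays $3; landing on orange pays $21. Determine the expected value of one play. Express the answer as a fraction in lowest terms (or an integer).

185/24 dollars

E[payout] = (4/48)·10 + (6/48)·(-8) + (10/48)·8 + (8/48)·(-1) + (6/48)·8 + (2/48)·3 + (12/48)·21 = 185/24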